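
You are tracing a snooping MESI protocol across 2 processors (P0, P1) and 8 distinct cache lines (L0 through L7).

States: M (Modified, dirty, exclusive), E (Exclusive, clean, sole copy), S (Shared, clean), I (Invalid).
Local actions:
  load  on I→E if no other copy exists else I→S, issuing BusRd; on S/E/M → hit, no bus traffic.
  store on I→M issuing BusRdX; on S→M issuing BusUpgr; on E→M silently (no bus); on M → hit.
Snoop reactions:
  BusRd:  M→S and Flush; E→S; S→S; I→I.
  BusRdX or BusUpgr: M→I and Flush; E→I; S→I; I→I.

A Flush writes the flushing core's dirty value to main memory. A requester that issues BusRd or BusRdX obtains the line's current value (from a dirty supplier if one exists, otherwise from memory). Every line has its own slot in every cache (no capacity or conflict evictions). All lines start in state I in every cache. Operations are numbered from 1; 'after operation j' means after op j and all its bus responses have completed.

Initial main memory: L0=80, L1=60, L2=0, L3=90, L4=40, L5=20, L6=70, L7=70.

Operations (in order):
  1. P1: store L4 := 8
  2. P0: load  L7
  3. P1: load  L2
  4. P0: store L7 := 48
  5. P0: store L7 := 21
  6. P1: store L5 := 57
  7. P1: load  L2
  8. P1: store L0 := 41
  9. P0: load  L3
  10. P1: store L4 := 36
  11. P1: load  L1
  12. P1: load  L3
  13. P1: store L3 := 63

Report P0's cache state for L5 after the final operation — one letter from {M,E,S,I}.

  op1 P1: store L4 := 8 → I/M on L4; bus BusRdX; mem=40
  op2 P0: load  L7 → E/I on L7; bus BusRd; mem=70
  op3 P1: load  L2 → I/E on L2; bus BusRd; mem=0
  op4 P0: store L7 := 48 → M/I on L7; bus (none); mem=70
  op5 P0: store L7 := 21 → M/I on L7; bus (none); mem=70
  op6 P1: store L5 := 57 → I/M on L5; bus BusRdX; mem=20
  op7 P1: load  L2 → I/E on L2; bus (none); mem=0
  op8 P1: store L0 := 41 → I/M on L0; bus BusRdX; mem=80
  op9 P0: load  L3 → E/I on L3; bus BusRd; mem=90
  op10 P1: store L4 := 36 → I/M on L4; bus (none); mem=40
  op11 P1: load  L1 → I/E on L1; bus BusRd; mem=60
  op12 P1: load  L3 → S/S on L3; bus BusRd; mem=90
  op13 P1: store L3 := 63 → I/M on L3; bus BusUpgr; mem=90

state = I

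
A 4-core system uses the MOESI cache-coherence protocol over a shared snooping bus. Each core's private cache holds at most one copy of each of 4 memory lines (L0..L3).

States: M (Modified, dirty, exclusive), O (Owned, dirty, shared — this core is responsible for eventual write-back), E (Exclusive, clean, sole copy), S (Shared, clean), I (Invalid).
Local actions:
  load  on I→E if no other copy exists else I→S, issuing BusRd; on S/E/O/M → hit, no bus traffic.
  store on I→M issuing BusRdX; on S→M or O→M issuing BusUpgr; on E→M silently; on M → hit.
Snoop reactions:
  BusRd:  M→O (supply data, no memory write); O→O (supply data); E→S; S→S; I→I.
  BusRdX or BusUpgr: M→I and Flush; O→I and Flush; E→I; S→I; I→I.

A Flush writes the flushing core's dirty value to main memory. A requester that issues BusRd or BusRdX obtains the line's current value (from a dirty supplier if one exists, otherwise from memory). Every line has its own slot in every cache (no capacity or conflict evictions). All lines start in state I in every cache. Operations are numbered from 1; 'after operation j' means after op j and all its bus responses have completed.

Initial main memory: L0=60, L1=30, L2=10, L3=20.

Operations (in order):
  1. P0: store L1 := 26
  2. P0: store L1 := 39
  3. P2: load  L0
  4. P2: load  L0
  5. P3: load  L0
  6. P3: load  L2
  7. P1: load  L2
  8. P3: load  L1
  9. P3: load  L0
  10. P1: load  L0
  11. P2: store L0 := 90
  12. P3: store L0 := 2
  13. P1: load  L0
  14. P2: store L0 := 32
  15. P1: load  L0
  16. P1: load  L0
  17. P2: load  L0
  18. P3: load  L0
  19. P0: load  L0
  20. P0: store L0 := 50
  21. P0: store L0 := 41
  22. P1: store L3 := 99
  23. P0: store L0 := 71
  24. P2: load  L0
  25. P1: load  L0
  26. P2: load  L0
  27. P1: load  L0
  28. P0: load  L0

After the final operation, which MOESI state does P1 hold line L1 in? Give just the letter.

state = I

1. P0: store L1 := 26  bus=[BusRdX]  L1: P0=M P1=I P2=I P3=I  mem[L1]=30
2. P0: store L1 := 39  bus=[-]  L1: P0=M P1=I P2=I P3=I  mem[L1]=30
3. P2: load  L0  bus=[BusRd]  L0: P0=I P1=I P2=E P3=I  mem[L0]=60
4. P2: load  L0  bus=[-]  L0: P0=I P1=I P2=E P3=I  mem[L0]=60
5. P3: load  L0  bus=[BusRd]  L0: P0=I P1=I P2=S P3=S  mem[L0]=60
6. P3: load  L2  bus=[BusRd]  L2: P0=I P1=I P2=I P3=E  mem[L2]=10
7. P1: load  L2  bus=[BusRd]  L2: P0=I P1=S P2=I P3=S  mem[L2]=10
8. P3: load  L1  bus=[BusRd]  L1: P0=O P1=I P2=I P3=S  mem[L1]=30
9. P3: load  L0  bus=[-]  L0: P0=I P1=I P2=S P3=S  mem[L0]=60
10. P1: load  L0  bus=[BusRd]  L0: P0=I P1=S P2=S P3=S  mem[L0]=60
11. P2: store L0 := 90  bus=[BusUpgr]  L0: P0=I P1=I P2=M P3=I  mem[L0]=60
12. P3: store L0 := 2  bus=[BusRdX,Flush]  L0: P0=I P1=I P2=I P3=M  mem[L0]=90
13. P1: load  L0  bus=[BusRd]  L0: P0=I P1=S P2=I P3=O  mem[L0]=90
14. P2: store L0 := 32  bus=[BusRdX,Flush]  L0: P0=I P1=I P2=M P3=I  mem[L0]=2
15. P1: load  L0  bus=[BusRd]  L0: P0=I P1=S P2=O P3=I  mem[L0]=2
16. P1: load  L0  bus=[-]  L0: P0=I P1=S P2=O P3=I  mem[L0]=2
17. P2: load  L0  bus=[-]  L0: P0=I P1=S P2=O P3=I  mem[L0]=2
18. P3: load  L0  bus=[BusRd]  L0: P0=I P1=S P2=O P3=S  mem[L0]=2
19. P0: load  L0  bus=[BusRd]  L0: P0=S P1=S P2=O P3=S  mem[L0]=2
20. P0: store L0 := 50  bus=[BusUpgr,Flush]  L0: P0=M P1=I P2=I P3=I  mem[L0]=32
21. P0: store L0 := 41  bus=[-]  L0: P0=M P1=I P2=I P3=I  mem[L0]=32
22. P1: store L3 := 99  bus=[BusRdX]  L3: P0=I P1=M P2=I P3=I  mem[L3]=20
23. P0: store L0 := 71  bus=[-]  L0: P0=M P1=I P2=I P3=I  mem[L0]=32
24. P2: load  L0  bus=[BusRd]  L0: P0=O P1=I P2=S P3=I  mem[L0]=32
25. P1: load  L0  bus=[BusRd]  L0: P0=O P1=S P2=S P3=I  mem[L0]=32
26. P2: load  L0  bus=[-]  L0: P0=O P1=S P2=S P3=I  mem[L0]=32
27. P1: load  L0  bus=[-]  L0: P0=O P1=S P2=S P3=I  mem[L0]=32
28. P0: load  L0  bus=[-]  L0: P0=O P1=S P2=S P3=I  mem[L0]=32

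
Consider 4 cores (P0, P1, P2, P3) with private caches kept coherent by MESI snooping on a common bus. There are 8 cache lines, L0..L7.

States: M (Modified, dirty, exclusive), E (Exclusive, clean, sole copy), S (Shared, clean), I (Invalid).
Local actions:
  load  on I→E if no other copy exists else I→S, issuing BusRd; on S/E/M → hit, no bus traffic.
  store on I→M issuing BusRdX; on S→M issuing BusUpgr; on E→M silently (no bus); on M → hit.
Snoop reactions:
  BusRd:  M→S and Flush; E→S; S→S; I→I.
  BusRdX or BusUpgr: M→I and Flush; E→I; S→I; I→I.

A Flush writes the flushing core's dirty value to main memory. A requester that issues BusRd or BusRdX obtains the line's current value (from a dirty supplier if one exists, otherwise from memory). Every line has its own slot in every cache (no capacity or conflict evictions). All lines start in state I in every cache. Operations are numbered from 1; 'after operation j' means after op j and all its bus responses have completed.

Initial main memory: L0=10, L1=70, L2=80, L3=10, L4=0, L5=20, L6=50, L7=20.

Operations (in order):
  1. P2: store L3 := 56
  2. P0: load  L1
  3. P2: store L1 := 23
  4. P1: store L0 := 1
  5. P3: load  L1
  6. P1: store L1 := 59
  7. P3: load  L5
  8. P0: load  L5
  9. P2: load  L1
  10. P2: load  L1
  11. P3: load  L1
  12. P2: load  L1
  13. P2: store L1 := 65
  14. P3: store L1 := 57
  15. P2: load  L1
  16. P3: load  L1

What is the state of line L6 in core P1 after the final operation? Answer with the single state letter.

step 1: P2: store L3 := 56  ⟶  IIMI  (L3)  txn=BusRdX  M[L3]=10
step 2: P0: load  L1  ⟶  EIII  (L1)  txn=BusRd  M[L1]=70
step 3: P2: store L1 := 23  ⟶  IIMI  (L1)  txn=BusRdX  M[L1]=70
step 4: P1: store L0 := 1  ⟶  IMII  (L0)  txn=BusRdX  M[L0]=10
step 5: P3: load  L1  ⟶  IISS  (L1)  txn=BusRd+Flush  M[L1]=23
step 6: P1: store L1 := 59  ⟶  IMII  (L1)  txn=BusRdX  M[L1]=23
step 7: P3: load  L5  ⟶  IIIE  (L5)  txn=BusRd  M[L5]=20
step 8: P0: load  L5  ⟶  SIIS  (L5)  txn=BusRd  M[L5]=20
step 9: P2: load  L1  ⟶  ISSI  (L1)  txn=BusRd+Flush  M[L1]=59
step 10: P2: load  L1  ⟶  ISSI  (L1)  txn=∅  M[L1]=59
step 11: P3: load  L1  ⟶  ISSS  (L1)  txn=BusRd  M[L1]=59
step 12: P2: load  L1  ⟶  ISSS  (L1)  txn=∅  M[L1]=59
step 13: P2: store L1 := 65  ⟶  IIMI  (L1)  txn=BusUpgr  M[L1]=59
step 14: P3: store L1 := 57  ⟶  IIIM  (L1)  txn=BusRdX+Flush  M[L1]=65
step 15: P2: load  L1  ⟶  IISS  (L1)  txn=BusRd+Flush  M[L1]=57
step 16: P3: load  L1  ⟶  IISS  (L1)  txn=∅  M[L1]=57

state = I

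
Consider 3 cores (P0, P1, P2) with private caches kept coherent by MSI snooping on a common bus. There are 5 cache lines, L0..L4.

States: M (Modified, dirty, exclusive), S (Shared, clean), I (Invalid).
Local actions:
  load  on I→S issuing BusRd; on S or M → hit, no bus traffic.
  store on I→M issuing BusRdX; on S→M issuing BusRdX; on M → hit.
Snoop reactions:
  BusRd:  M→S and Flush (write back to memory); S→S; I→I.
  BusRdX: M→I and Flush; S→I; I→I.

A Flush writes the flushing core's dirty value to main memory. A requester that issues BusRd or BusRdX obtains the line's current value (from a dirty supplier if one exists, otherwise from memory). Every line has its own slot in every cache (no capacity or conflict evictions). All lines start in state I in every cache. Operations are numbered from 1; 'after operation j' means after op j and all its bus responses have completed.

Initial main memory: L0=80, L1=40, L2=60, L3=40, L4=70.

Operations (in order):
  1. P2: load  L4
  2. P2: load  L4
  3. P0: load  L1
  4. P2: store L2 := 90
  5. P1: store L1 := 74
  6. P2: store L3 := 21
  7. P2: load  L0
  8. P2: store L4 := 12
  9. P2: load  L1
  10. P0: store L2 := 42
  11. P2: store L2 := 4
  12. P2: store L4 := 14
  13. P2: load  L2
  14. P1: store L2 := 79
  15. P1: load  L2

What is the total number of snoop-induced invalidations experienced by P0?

step 1: P2: load  L4  ⟶  IIS  (L4)  txn=BusRd  M[L4]=70
step 2: P2: load  L4  ⟶  IIS  (L4)  txn=∅  M[L4]=70
step 3: P0: load  L1  ⟶  SII  (L1)  txn=BusRd  M[L1]=40
step 4: P2: store L2 := 90  ⟶  IIM  (L2)  txn=BusRdX  M[L2]=60
step 5: P1: store L1 := 74  ⟶  IMI  (L1)  txn=BusRdX  M[L1]=40
step 6: P2: store L3 := 21  ⟶  IIM  (L3)  txn=BusRdX  M[L3]=40
step 7: P2: load  L0  ⟶  IIS  (L0)  txn=BusRd  M[L0]=80
step 8: P2: store L4 := 12  ⟶  IIM  (L4)  txn=BusRdX  M[L4]=70
step 9: P2: load  L1  ⟶  ISS  (L1)  txn=BusRd+Flush  M[L1]=74
step 10: P0: store L2 := 42  ⟶  MII  (L2)  txn=BusRdX+Flush  M[L2]=90
step 11: P2: store L2 := 4  ⟶  IIM  (L2)  txn=BusRdX+Flush  M[L2]=42
step 12: P2: store L4 := 14  ⟶  IIM  (L4)  txn=∅  M[L4]=70
step 13: P2: load  L2  ⟶  IIM  (L2)  txn=∅  M[L2]=42
step 14: P1: store L2 := 79  ⟶  IMI  (L2)  txn=BusRdX+Flush  M[L2]=4
step 15: P1: load  L2  ⟶  IMI  (L2)  txn=∅  M[L2]=4

invalidations = 2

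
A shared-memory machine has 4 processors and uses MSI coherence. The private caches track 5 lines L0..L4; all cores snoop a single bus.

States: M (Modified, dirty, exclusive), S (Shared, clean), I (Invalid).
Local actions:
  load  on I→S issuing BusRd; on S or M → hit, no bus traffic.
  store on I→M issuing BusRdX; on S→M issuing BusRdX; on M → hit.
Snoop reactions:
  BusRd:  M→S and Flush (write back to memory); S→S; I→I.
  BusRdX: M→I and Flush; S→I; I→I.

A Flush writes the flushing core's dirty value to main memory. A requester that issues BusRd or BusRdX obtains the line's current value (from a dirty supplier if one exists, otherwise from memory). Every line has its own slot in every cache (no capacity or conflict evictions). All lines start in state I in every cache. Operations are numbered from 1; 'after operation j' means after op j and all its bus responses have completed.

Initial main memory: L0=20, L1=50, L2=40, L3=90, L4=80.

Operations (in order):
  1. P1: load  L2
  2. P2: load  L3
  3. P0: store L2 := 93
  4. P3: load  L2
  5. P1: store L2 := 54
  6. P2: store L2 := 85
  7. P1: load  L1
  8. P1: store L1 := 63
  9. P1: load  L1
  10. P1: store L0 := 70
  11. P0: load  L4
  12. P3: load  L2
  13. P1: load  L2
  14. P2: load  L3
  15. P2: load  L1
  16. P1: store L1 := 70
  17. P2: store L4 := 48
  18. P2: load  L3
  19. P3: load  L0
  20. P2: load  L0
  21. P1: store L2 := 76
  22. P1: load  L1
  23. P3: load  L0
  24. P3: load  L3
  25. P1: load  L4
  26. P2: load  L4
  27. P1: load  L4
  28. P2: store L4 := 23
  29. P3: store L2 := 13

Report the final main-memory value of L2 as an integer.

1. P1: load  L2  bus=[BusRd]  L2: P0=I P1=S P2=I P3=I  mem[L2]=40
2. P2: load  L3  bus=[BusRd]  L3: P0=I P1=I P2=S P3=I  mem[L3]=90
3. P0: store L2 := 93  bus=[BusRdX]  L2: P0=M P1=I P2=I P3=I  mem[L2]=40
4. P3: load  L2  bus=[BusRd,Flush]  L2: P0=S P1=I P2=I P3=S  mem[L2]=93
5. P1: store L2 := 54  bus=[BusRdX]  L2: P0=I P1=M P2=I P3=I  mem[L2]=93
6. P2: store L2 := 85  bus=[BusRdX,Flush]  L2: P0=I P1=I P2=M P3=I  mem[L2]=54
7. P1: load  L1  bus=[BusRd]  L1: P0=I P1=S P2=I P3=I  mem[L1]=50
8. P1: store L1 := 63  bus=[BusRdX]  L1: P0=I P1=M P2=I P3=I  mem[L1]=50
9. P1: load  L1  bus=[-]  L1: P0=I P1=M P2=I P3=I  mem[L1]=50
10. P1: store L0 := 70  bus=[BusRdX]  L0: P0=I P1=M P2=I P3=I  mem[L0]=20
11. P0: load  L4  bus=[BusRd]  L4: P0=S P1=I P2=I P3=I  mem[L4]=80
12. P3: load  L2  bus=[BusRd,Flush]  L2: P0=I P1=I P2=S P3=S  mem[L2]=85
13. P1: load  L2  bus=[BusRd]  L2: P0=I P1=S P2=S P3=S  mem[L2]=85
14. P2: load  L3  bus=[-]  L3: P0=I P1=I P2=S P3=I  mem[L3]=90
15. P2: load  L1  bus=[BusRd,Flush]  L1: P0=I P1=S P2=S P3=I  mem[L1]=63
16. P1: store L1 := 70  bus=[BusRdX]  L1: P0=I P1=M P2=I P3=I  mem[L1]=63
17. P2: store L4 := 48  bus=[BusRdX]  L4: P0=I P1=I P2=M P3=I  mem[L4]=80
18. P2: load  L3  bus=[-]  L3: P0=I P1=I P2=S P3=I  mem[L3]=90
19. P3: load  L0  bus=[BusRd,Flush]  L0: P0=I P1=S P2=I P3=S  mem[L0]=70
20. P2: load  L0  bus=[BusRd]  L0: P0=I P1=S P2=S P3=S  mem[L0]=70
21. P1: store L2 := 76  bus=[BusRdX]  L2: P0=I P1=M P2=I P3=I  mem[L2]=85
22. P1: load  L1  bus=[-]  L1: P0=I P1=M P2=I P3=I  mem[L1]=63
23. P3: load  L0  bus=[-]  L0: P0=I P1=S P2=S P3=S  mem[L0]=70
24. P3: load  L3  bus=[BusRd]  L3: P0=I P1=I P2=S P3=S  mem[L3]=90
25. P1: load  L4  bus=[BusRd,Flush]  L4: P0=I P1=S P2=S P3=I  mem[L4]=48
26. P2: load  L4  bus=[-]  L4: P0=I P1=S P2=S P3=I  mem[L4]=48
27. P1: load  L4  bus=[-]  L4: P0=I P1=S P2=S P3=I  mem[L4]=48
28. P2: store L4 := 23  bus=[BusRdX]  L4: P0=I P1=I P2=M P3=I  mem[L4]=48
29. P3: store L2 := 13  bus=[BusRdX,Flush]  L2: P0=I P1=I P2=I P3=M  mem[L2]=76

memory[L2] = 76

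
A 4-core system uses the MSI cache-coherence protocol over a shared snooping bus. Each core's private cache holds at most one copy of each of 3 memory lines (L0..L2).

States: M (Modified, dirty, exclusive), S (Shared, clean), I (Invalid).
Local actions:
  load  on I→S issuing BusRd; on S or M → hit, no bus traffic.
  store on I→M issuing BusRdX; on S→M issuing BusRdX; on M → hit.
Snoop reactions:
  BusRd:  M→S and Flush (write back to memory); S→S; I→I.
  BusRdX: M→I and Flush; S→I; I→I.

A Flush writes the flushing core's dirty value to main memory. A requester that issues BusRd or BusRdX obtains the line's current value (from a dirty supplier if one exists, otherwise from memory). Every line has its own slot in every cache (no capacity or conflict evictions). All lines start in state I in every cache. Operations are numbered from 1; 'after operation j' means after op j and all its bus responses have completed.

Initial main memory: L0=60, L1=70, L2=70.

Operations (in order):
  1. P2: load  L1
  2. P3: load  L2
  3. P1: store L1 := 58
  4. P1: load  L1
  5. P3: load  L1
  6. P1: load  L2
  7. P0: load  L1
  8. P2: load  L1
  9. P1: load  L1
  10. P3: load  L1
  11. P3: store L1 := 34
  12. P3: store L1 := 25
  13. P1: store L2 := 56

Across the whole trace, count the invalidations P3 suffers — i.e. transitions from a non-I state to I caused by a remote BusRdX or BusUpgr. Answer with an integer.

[1] P2: load  L1 | P0:I, P1:I, P2:S(70), P3:I | bus: BusRd
[2] P3: load  L2 | P0:I, P1:I, P2:I, P3:S(70) | bus: BusRd
[3] P1: store L1 := 58 | P0:I, P1:M(58), P2:I, P3:I | bus: BusRdX
[4] P1: load  L1 | P0:I, P1:M(58), P2:I, P3:I | bus: none
[5] P3: load  L1 | P0:I, P1:S(58), P2:I, P3:S(58) | bus: BusRd,Flush
[6] P1: load  L2 | P0:I, P1:S(70), P2:I, P3:S(70) | bus: BusRd
[7] P0: load  L1 | P0:S(58), P1:S(58), P2:I, P3:S(58) | bus: BusRd
[8] P2: load  L1 | P0:S(58), P1:S(58), P2:S(58), P3:S(58) | bus: BusRd
[9] P1: load  L1 | P0:S(58), P1:S(58), P2:S(58), P3:S(58) | bus: none
[10] P3: load  L1 | P0:S(58), P1:S(58), P2:S(58), P3:S(58) | bus: none
[11] P3: store L1 := 34 | P0:I, P1:I, P2:I, P3:M(34) | bus: BusRdX
[12] P3: store L1 := 25 | P0:I, P1:I, P2:I, P3:M(25) | bus: none
[13] P1: store L2 := 56 | P0:I, P1:M(56), P2:I, P3:I | bus: BusRdX

invalidations = 1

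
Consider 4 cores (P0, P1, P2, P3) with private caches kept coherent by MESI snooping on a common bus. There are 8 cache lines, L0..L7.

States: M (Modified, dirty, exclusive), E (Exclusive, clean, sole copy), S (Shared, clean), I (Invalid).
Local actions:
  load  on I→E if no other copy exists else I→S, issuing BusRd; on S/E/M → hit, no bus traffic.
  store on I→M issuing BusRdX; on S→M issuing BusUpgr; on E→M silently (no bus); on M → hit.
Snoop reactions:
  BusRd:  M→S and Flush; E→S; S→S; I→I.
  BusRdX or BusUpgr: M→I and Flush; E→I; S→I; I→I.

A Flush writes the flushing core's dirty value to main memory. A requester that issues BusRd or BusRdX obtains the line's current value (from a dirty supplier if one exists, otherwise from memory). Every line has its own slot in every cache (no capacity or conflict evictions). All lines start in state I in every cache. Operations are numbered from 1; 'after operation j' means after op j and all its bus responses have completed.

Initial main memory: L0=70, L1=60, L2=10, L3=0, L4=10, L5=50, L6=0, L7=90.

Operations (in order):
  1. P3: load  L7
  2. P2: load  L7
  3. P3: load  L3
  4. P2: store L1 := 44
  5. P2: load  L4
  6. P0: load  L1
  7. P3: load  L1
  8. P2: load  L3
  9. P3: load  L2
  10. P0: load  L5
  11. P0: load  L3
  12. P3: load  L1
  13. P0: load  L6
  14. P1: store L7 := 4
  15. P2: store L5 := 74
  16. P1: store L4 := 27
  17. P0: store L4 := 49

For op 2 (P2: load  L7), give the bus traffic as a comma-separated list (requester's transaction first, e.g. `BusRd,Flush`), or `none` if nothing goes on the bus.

1. P3: load  L7  bus=[BusRd]  L7: P0=I P1=I P2=I P3=E  mem[L7]=90
2. P2: load  L7  bus=[BusRd]  L7: P0=I P1=I P2=S P3=S  mem[L7]=90
3. P3: load  L3  bus=[BusRd]  L3: P0=I P1=I P2=I P3=E  mem[L3]=0
4. P2: store L1 := 44  bus=[BusRdX]  L1: P0=I P1=I P2=M P3=I  mem[L1]=60
5. P2: load  L4  bus=[BusRd]  L4: P0=I P1=I P2=E P3=I  mem[L4]=10
6. P0: load  L1  bus=[BusRd,Flush]  L1: P0=S P1=I P2=S P3=I  mem[L1]=44
7. P3: load  L1  bus=[BusRd]  L1: P0=S P1=I P2=S P3=S  mem[L1]=44
8. P2: load  L3  bus=[BusRd]  L3: P0=I P1=I P2=S P3=S  mem[L3]=0
9. P3: load  L2  bus=[BusRd]  L2: P0=I P1=I P2=I P3=E  mem[L2]=10
10. P0: load  L5  bus=[BusRd]  L5: P0=E P1=I P2=I P3=I  mem[L5]=50
11. P0: load  L3  bus=[BusRd]  L3: P0=S P1=I P2=S P3=S  mem[L3]=0
12. P3: load  L1  bus=[-]  L1: P0=S P1=I P2=S P3=S  mem[L1]=44
13. P0: load  L6  bus=[BusRd]  L6: P0=E P1=I P2=I P3=I  mem[L6]=0
14. P1: store L7 := 4  bus=[BusRdX]  L7: P0=I P1=M P2=I P3=I  mem[L7]=90
15. P2: store L5 := 74  bus=[BusRdX]  L5: P0=I P1=I P2=M P3=I  mem[L5]=50
16. P1: store L4 := 27  bus=[BusRdX]  L4: P0=I P1=M P2=I P3=I  mem[L4]=10
17. P0: store L4 := 49  bus=[BusRdX,Flush]  L4: P0=M P1=I P2=I P3=I  mem[L4]=27

bus = BusRd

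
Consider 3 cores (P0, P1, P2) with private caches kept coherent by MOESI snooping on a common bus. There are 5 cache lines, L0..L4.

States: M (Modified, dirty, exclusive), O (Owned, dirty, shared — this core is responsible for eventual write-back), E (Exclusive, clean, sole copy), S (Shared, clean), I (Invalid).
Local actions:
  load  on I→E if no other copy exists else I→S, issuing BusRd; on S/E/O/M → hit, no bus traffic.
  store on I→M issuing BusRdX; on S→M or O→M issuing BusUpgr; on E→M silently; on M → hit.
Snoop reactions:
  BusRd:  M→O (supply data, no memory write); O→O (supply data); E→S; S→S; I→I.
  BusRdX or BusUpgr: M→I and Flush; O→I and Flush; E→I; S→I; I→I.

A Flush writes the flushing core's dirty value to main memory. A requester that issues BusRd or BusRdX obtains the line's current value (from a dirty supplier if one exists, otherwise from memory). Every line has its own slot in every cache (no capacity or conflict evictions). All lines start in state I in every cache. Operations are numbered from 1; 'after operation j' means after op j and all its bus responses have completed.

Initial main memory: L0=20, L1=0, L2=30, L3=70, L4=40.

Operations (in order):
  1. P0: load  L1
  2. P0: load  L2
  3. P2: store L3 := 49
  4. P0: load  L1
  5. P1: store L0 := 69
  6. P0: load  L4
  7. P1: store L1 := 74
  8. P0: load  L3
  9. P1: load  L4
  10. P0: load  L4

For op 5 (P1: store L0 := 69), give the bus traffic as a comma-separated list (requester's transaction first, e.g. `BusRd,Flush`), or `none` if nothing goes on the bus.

1. P0: load  L1  bus=[BusRd]  L1: P0=E P1=I P2=I  mem[L1]=0
2. P0: load  L2  bus=[BusRd]  L2: P0=E P1=I P2=I  mem[L2]=30
3. P2: store L3 := 49  bus=[BusRdX]  L3: P0=I P1=I P2=M  mem[L3]=70
4. P0: load  L1  bus=[-]  L1: P0=E P1=I P2=I  mem[L1]=0
5. P1: store L0 := 69  bus=[BusRdX]  L0: P0=I P1=M P2=I  mem[L0]=20
6. P0: load  L4  bus=[BusRd]  L4: P0=E P1=I P2=I  mem[L4]=40
7. P1: store L1 := 74  bus=[BusRdX]  L1: P0=I P1=M P2=I  mem[L1]=0
8. P0: load  L3  bus=[BusRd]  L3: P0=S P1=I P2=O  mem[L3]=70
9. P1: load  L4  bus=[BusRd]  L4: P0=S P1=S P2=I  mem[L4]=40
10. P0: load  L4  bus=[-]  L4: P0=S P1=S P2=I  mem[L4]=40

bus = BusRdX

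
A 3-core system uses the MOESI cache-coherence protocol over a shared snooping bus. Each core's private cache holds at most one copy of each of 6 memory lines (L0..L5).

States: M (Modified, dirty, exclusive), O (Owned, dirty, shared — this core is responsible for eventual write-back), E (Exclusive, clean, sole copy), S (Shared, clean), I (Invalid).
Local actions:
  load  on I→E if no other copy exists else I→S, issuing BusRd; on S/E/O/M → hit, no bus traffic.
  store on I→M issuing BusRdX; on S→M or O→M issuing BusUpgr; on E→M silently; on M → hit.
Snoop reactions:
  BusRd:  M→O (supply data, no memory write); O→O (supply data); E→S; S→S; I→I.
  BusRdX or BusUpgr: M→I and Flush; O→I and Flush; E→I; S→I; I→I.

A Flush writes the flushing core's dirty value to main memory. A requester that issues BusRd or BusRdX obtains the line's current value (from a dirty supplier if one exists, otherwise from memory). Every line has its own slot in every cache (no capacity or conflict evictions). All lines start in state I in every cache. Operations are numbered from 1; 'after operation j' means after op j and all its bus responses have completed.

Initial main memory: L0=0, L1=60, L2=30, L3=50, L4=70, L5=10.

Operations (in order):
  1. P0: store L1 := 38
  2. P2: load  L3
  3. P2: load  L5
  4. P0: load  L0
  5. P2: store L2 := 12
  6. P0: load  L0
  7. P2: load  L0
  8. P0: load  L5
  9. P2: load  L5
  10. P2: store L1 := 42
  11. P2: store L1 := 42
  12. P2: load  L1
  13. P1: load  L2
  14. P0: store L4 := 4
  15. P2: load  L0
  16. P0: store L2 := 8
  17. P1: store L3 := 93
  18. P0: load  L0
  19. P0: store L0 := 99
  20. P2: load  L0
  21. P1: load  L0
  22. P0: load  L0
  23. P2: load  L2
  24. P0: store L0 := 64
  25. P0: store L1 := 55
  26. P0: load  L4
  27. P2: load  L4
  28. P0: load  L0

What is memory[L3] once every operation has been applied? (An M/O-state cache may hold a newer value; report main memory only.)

step 1: P0: store L1 := 38  ⟶  MII  (L1)  txn=BusRdX  M[L1]=60
step 2: P2: load  L3  ⟶  IIE  (L3)  txn=BusRd  M[L3]=50
step 3: P2: load  L5  ⟶  IIE  (L5)  txn=BusRd  M[L5]=10
step 4: P0: load  L0  ⟶  EII  (L0)  txn=BusRd  M[L0]=0
step 5: P2: store L2 := 12  ⟶  IIM  (L2)  txn=BusRdX  M[L2]=30
step 6: P0: load  L0  ⟶  EII  (L0)  txn=∅  M[L0]=0
step 7: P2: load  L0  ⟶  SIS  (L0)  txn=BusRd  M[L0]=0
step 8: P0: load  L5  ⟶  SIS  (L5)  txn=BusRd  M[L5]=10
step 9: P2: load  L5  ⟶  SIS  (L5)  txn=∅  M[L5]=10
step 10: P2: store L1 := 42  ⟶  IIM  (L1)  txn=BusRdX+Flush  M[L1]=38
step 11: P2: store L1 := 42  ⟶  IIM  (L1)  txn=∅  M[L1]=38
step 12: P2: load  L1  ⟶  IIM  (L1)  txn=∅  M[L1]=38
step 13: P1: load  L2  ⟶  ISO  (L2)  txn=BusRd  M[L2]=30
step 14: P0: store L4 := 4  ⟶  MII  (L4)  txn=BusRdX  M[L4]=70
step 15: P2: load  L0  ⟶  SIS  (L0)  txn=∅  M[L0]=0
step 16: P0: store L2 := 8  ⟶  MII  (L2)  txn=BusRdX+Flush  M[L2]=12
step 17: P1: store L3 := 93  ⟶  IMI  (L3)  txn=BusRdX  M[L3]=50
step 18: P0: load  L0  ⟶  SIS  (L0)  txn=∅  M[L0]=0
step 19: P0: store L0 := 99  ⟶  MII  (L0)  txn=BusUpgr  M[L0]=0
step 20: P2: load  L0  ⟶  OIS  (L0)  txn=BusRd  M[L0]=0
step 21: P1: load  L0  ⟶  OSS  (L0)  txn=BusRd  M[L0]=0
step 22: P0: load  L0  ⟶  OSS  (L0)  txn=∅  M[L0]=0
step 23: P2: load  L2  ⟶  OIS  (L2)  txn=BusRd  M[L2]=12
step 24: P0: store L0 := 64  ⟶  MII  (L0)  txn=BusUpgr  M[L0]=0
step 25: P0: store L1 := 55  ⟶  MII  (L1)  txn=BusRdX+Flush  M[L1]=42
step 26: P0: load  L4  ⟶  MII  (L4)  txn=∅  M[L4]=70
step 27: P2: load  L4  ⟶  OIS  (L4)  txn=BusRd  M[L4]=70
step 28: P0: load  L0  ⟶  MII  (L0)  txn=∅  M[L0]=0

memory[L3] = 50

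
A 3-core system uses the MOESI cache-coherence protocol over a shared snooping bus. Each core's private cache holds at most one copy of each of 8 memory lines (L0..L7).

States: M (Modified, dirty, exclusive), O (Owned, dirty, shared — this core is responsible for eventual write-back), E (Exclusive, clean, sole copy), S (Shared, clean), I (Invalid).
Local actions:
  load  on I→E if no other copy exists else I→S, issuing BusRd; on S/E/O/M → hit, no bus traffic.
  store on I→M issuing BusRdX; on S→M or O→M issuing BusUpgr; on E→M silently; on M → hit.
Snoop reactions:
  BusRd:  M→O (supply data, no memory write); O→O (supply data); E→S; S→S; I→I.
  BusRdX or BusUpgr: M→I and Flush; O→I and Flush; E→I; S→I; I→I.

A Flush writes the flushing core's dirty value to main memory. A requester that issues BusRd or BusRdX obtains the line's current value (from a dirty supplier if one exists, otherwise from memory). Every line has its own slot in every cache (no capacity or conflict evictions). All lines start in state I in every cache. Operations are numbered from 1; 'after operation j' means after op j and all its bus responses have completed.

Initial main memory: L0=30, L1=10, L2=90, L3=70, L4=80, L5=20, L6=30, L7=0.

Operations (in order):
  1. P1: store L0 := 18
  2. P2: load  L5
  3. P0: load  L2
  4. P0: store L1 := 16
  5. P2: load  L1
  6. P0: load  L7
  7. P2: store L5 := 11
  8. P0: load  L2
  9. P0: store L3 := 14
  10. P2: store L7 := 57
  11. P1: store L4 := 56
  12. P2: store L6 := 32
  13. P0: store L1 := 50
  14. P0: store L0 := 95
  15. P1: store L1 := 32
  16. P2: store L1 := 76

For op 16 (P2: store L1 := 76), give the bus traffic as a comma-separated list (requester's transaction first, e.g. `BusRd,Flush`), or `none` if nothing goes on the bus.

bus = BusRdX,Flush

  op1 P1: store L0 := 18 → I/M/I on L0; bus BusRdX; mem=30
  op2 P2: load  L5 → I/I/E on L5; bus BusRd; mem=20
  op3 P0: load  L2 → E/I/I on L2; bus BusRd; mem=90
  op4 P0: store L1 := 16 → M/I/I on L1; bus BusRdX; mem=10
  op5 P2: load  L1 → O/I/S on L1; bus BusRd; mem=10
  op6 P0: load  L7 → E/I/I on L7; bus BusRd; mem=0
  op7 P2: store L5 := 11 → I/I/M on L5; bus (none); mem=20
  op8 P0: load  L2 → E/I/I on L2; bus (none); mem=90
  op9 P0: store L3 := 14 → M/I/I on L3; bus BusRdX; mem=70
  op10 P2: store L7 := 57 → I/I/M on L7; bus BusRdX; mem=0
  op11 P1: store L4 := 56 → I/M/I on L4; bus BusRdX; mem=80
  op12 P2: store L6 := 32 → I/I/M on L6; bus BusRdX; mem=30
  op13 P0: store L1 := 50 → M/I/I on L1; bus BusUpgr; mem=10
  op14 P0: store L0 := 95 → M/I/I on L0; bus BusRdX Flush; mem=18
  op15 P1: store L1 := 32 → I/M/I on L1; bus BusRdX Flush; mem=50
  op16 P2: store L1 := 76 → I/I/M on L1; bus BusRdX Flush; mem=32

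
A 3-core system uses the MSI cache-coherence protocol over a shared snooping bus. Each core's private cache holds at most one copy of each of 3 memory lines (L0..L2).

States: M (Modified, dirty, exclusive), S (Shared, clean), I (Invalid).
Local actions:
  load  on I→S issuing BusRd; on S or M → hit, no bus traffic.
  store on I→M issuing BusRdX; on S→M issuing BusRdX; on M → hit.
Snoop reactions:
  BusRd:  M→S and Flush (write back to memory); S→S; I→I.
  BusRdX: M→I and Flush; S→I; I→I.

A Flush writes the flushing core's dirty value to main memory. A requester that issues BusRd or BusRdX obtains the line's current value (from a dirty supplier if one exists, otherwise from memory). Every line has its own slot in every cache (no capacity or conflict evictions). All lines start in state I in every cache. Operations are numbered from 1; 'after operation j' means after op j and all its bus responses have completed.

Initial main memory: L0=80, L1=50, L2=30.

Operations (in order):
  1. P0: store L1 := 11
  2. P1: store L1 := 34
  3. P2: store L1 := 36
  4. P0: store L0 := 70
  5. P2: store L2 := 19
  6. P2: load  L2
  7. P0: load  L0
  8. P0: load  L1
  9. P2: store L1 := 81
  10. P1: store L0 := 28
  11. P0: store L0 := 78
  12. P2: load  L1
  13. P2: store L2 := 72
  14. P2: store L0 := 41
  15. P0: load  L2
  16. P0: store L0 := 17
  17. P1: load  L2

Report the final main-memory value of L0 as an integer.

1. P0: store L1 := 11  bus=[BusRdX]  L1: P0=M P1=I P2=I  mem[L1]=50
2. P1: store L1 := 34  bus=[BusRdX,Flush]  L1: P0=I P1=M P2=I  mem[L1]=11
3. P2: store L1 := 36  bus=[BusRdX,Flush]  L1: P0=I P1=I P2=M  mem[L1]=34
4. P0: store L0 := 70  bus=[BusRdX]  L0: P0=M P1=I P2=I  mem[L0]=80
5. P2: store L2 := 19  bus=[BusRdX]  L2: P0=I P1=I P2=M  mem[L2]=30
6. P2: load  L2  bus=[-]  L2: P0=I P1=I P2=M  mem[L2]=30
7. P0: load  L0  bus=[-]  L0: P0=M P1=I P2=I  mem[L0]=80
8. P0: load  L1  bus=[BusRd,Flush]  L1: P0=S P1=I P2=S  mem[L1]=36
9. P2: store L1 := 81  bus=[BusRdX]  L1: P0=I P1=I P2=M  mem[L1]=36
10. P1: store L0 := 28  bus=[BusRdX,Flush]  L0: P0=I P1=M P2=I  mem[L0]=70
11. P0: store L0 := 78  bus=[BusRdX,Flush]  L0: P0=M P1=I P2=I  mem[L0]=28
12. P2: load  L1  bus=[-]  L1: P0=I P1=I P2=M  mem[L1]=36
13. P2: store L2 := 72  bus=[-]  L2: P0=I P1=I P2=M  mem[L2]=30
14. P2: store L0 := 41  bus=[BusRdX,Flush]  L0: P0=I P1=I P2=M  mem[L0]=78
15. P0: load  L2  bus=[BusRd,Flush]  L2: P0=S P1=I P2=S  mem[L2]=72
16. P0: store L0 := 17  bus=[BusRdX,Flush]  L0: P0=M P1=I P2=I  mem[L0]=41
17. P1: load  L2  bus=[BusRd]  L2: P0=S P1=S P2=S  mem[L2]=72

memory[L0] = 41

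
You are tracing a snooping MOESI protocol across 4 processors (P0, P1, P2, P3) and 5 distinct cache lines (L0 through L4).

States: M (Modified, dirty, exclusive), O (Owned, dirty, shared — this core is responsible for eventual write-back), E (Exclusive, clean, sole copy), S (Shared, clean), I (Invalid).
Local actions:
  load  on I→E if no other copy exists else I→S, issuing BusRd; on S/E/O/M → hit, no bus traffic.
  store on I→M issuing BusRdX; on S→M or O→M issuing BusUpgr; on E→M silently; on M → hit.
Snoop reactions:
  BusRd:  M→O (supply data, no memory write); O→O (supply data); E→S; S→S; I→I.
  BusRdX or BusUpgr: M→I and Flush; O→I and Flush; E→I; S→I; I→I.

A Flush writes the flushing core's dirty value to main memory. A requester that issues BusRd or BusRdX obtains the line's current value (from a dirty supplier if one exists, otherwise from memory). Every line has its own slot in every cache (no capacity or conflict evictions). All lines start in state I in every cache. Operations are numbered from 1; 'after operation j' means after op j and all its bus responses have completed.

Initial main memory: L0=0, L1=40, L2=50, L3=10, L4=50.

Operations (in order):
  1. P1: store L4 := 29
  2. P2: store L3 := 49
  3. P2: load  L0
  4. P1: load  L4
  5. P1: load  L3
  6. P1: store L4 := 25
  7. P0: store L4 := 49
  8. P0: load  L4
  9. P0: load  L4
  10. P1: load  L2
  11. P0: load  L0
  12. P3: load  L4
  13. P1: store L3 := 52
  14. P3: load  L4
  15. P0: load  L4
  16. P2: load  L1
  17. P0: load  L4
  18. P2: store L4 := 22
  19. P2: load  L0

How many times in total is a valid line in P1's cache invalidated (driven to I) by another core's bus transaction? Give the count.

invalidations = 1

  op1 P1: store L4 := 29 → I/M/I/I on L4; bus BusRdX; mem=50
  op2 P2: store L3 := 49 → I/I/M/I on L3; bus BusRdX; mem=10
  op3 P2: load  L0 → I/I/E/I on L0; bus BusRd; mem=0
  op4 P1: load  L4 → I/M/I/I on L4; bus (none); mem=50
  op5 P1: load  L3 → I/S/O/I on L3; bus BusRd; mem=10
  op6 P1: store L4 := 25 → I/M/I/I on L4; bus (none); mem=50
  op7 P0: store L4 := 49 → M/I/I/I on L4; bus BusRdX Flush; mem=25
  op8 P0: load  L4 → M/I/I/I on L4; bus (none); mem=25
  op9 P0: load  L4 → M/I/I/I on L4; bus (none); mem=25
  op10 P1: load  L2 → I/E/I/I on L2; bus BusRd; mem=50
  op11 P0: load  L0 → S/I/S/I on L0; bus BusRd; mem=0
  op12 P3: load  L4 → O/I/I/S on L4; bus BusRd; mem=25
  op13 P1: store L3 := 52 → I/M/I/I on L3; bus BusUpgr Flush; mem=49
  op14 P3: load  L4 → O/I/I/S on L4; bus (none); mem=25
  op15 P0: load  L4 → O/I/I/S on L4; bus (none); mem=25
  op16 P2: load  L1 → I/I/E/I on L1; bus BusRd; mem=40
  op17 P0: load  L4 → O/I/I/S on L4; bus (none); mem=25
  op18 P2: store L4 := 22 → I/I/M/I on L4; bus BusRdX Flush; mem=49
  op19 P2: load  L0 → S/I/S/I on L0; bus (none); mem=0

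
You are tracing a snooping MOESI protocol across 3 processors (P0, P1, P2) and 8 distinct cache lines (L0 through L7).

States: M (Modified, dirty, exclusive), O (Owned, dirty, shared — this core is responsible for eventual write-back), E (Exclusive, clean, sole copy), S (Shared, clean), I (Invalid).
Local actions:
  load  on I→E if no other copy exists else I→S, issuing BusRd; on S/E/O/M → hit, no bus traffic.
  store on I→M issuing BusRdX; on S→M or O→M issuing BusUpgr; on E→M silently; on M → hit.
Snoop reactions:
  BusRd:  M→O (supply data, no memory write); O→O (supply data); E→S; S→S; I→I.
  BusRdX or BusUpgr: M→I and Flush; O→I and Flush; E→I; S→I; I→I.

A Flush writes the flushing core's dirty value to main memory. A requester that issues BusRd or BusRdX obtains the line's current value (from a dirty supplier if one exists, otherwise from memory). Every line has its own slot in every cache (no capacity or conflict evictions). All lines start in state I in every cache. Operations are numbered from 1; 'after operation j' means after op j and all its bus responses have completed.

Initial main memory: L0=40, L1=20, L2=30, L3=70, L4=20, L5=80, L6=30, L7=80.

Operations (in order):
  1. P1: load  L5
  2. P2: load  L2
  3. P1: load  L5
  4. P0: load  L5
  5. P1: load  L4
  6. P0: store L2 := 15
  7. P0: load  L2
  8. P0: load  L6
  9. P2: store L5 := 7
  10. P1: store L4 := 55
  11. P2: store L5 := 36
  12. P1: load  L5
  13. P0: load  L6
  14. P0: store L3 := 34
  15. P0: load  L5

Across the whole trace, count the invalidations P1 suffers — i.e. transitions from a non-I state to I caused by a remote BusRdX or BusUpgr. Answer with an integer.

invalidations = 1

  op1 P1: load  L5 → I/E/I on L5; bus BusRd; mem=80
  op2 P2: load  L2 → I/I/E on L2; bus BusRd; mem=30
  op3 P1: load  L5 → I/E/I on L5; bus (none); mem=80
  op4 P0: load  L5 → S/S/I on L5; bus BusRd; mem=80
  op5 P1: load  L4 → I/E/I on L4; bus BusRd; mem=20
  op6 P0: store L2 := 15 → M/I/I on L2; bus BusRdX; mem=30
  op7 P0: load  L2 → M/I/I on L2; bus (none); mem=30
  op8 P0: load  L6 → E/I/I on L6; bus BusRd; mem=30
  op9 P2: store L5 := 7 → I/I/M on L5; bus BusRdX; mem=80
  op10 P1: store L4 := 55 → I/M/I on L4; bus (none); mem=20
  op11 P2: store L5 := 36 → I/I/M on L5; bus (none); mem=80
  op12 P1: load  L5 → I/S/O on L5; bus BusRd; mem=80
  op13 P0: load  L6 → E/I/I on L6; bus (none); mem=30
  op14 P0: store L3 := 34 → M/I/I on L3; bus BusRdX; mem=70
  op15 P0: load  L5 → S/S/O on L5; bus BusRd; mem=80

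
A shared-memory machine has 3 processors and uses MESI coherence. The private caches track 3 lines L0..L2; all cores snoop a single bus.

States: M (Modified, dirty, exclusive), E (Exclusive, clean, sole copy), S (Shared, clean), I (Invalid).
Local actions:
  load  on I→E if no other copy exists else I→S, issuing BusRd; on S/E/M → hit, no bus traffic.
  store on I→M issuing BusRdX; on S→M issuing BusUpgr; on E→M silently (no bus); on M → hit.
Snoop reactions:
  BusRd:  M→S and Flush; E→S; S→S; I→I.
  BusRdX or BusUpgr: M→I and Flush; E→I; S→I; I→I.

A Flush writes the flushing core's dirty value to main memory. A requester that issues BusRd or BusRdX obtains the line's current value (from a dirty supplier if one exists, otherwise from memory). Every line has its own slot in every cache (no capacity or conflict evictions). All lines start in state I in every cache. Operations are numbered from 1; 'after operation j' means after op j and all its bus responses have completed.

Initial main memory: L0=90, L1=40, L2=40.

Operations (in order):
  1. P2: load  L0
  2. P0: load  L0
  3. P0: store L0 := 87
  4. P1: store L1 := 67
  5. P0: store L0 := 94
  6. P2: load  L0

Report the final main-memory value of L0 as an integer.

1. P2: load  L0  bus=[BusRd]  L0: P0=I P1=I P2=E  mem[L0]=90
2. P0: load  L0  bus=[BusRd]  L0: P0=S P1=I P2=S  mem[L0]=90
3. P0: store L0 := 87  bus=[BusUpgr]  L0: P0=M P1=I P2=I  mem[L0]=90
4. P1: store L1 := 67  bus=[BusRdX]  L1: P0=I P1=M P2=I  mem[L1]=40
5. P0: store L0 := 94  bus=[-]  L0: P0=M P1=I P2=I  mem[L0]=90
6. P2: load  L0  bus=[BusRd,Flush]  L0: P0=S P1=I P2=S  mem[L0]=94

memory[L0] = 94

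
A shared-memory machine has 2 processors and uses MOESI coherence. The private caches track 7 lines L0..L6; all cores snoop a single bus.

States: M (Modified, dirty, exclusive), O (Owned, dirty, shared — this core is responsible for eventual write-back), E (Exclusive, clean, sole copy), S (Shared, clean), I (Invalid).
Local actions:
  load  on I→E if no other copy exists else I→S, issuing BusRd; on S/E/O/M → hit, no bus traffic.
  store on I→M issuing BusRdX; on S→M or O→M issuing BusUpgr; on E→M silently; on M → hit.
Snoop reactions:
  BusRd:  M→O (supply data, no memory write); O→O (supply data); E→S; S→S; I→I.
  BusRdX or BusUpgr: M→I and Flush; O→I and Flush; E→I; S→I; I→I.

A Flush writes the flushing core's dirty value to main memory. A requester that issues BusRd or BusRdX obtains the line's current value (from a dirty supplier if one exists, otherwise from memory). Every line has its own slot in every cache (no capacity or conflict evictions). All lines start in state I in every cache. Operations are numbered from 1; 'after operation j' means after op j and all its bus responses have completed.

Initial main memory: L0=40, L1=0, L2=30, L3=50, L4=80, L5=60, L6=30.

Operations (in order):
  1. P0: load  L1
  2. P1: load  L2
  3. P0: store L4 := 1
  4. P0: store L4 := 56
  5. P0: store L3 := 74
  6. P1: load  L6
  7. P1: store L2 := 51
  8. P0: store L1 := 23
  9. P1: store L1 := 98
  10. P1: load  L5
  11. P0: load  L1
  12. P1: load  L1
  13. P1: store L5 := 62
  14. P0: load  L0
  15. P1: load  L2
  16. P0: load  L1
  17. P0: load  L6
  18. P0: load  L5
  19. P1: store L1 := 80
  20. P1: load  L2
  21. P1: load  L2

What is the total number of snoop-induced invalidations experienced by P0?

invalidations = 2

step 1: P0: load  L1  ⟶  EI  (L1)  txn=BusRd  M[L1]=0
step 2: P1: load  L2  ⟶  IE  (L2)  txn=BusRd  M[L2]=30
step 3: P0: store L4 := 1  ⟶  MI  (L4)  txn=BusRdX  M[L4]=80
step 4: P0: store L4 := 56  ⟶  MI  (L4)  txn=∅  M[L4]=80
step 5: P0: store L3 := 74  ⟶  MI  (L3)  txn=BusRdX  M[L3]=50
step 6: P1: load  L6  ⟶  IE  (L6)  txn=BusRd  M[L6]=30
step 7: P1: store L2 := 51  ⟶  IM  (L2)  txn=∅  M[L2]=30
step 8: P0: store L1 := 23  ⟶  MI  (L1)  txn=∅  M[L1]=0
step 9: P1: store L1 := 98  ⟶  IM  (L1)  txn=BusRdX+Flush  M[L1]=23
step 10: P1: load  L5  ⟶  IE  (L5)  txn=BusRd  M[L5]=60
step 11: P0: load  L1  ⟶  SO  (L1)  txn=BusRd  M[L1]=23
step 12: P1: load  L1  ⟶  SO  (L1)  txn=∅  M[L1]=23
step 13: P1: store L5 := 62  ⟶  IM  (L5)  txn=∅  M[L5]=60
step 14: P0: load  L0  ⟶  EI  (L0)  txn=BusRd  M[L0]=40
step 15: P1: load  L2  ⟶  IM  (L2)  txn=∅  M[L2]=30
step 16: P0: load  L1  ⟶  SO  (L1)  txn=∅  M[L1]=23
step 17: P0: load  L6  ⟶  SS  (L6)  txn=BusRd  M[L6]=30
step 18: P0: load  L5  ⟶  SO  (L5)  txn=BusRd  M[L5]=60
step 19: P1: store L1 := 80  ⟶  IM  (L1)  txn=BusUpgr  M[L1]=23
step 20: P1: load  L2  ⟶  IM  (L2)  txn=∅  M[L2]=30
step 21: P1: load  L2  ⟶  IM  (L2)  txn=∅  M[L2]=30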